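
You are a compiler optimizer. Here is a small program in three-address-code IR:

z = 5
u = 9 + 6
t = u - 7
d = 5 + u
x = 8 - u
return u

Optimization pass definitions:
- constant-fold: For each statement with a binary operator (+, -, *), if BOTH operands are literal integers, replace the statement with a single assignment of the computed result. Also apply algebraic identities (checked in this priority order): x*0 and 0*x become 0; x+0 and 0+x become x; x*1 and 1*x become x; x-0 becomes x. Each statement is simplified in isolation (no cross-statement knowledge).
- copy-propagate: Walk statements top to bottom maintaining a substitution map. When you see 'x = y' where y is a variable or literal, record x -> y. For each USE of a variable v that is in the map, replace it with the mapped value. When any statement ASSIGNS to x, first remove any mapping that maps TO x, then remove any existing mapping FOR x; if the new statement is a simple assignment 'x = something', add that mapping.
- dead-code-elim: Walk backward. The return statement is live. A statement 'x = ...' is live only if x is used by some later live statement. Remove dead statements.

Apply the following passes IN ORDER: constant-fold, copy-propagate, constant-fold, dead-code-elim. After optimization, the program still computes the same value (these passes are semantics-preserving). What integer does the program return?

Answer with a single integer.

Initial IR:
  z = 5
  u = 9 + 6
  t = u - 7
  d = 5 + u
  x = 8 - u
  return u
After constant-fold (6 stmts):
  z = 5
  u = 15
  t = u - 7
  d = 5 + u
  x = 8 - u
  return u
After copy-propagate (6 stmts):
  z = 5
  u = 15
  t = 15 - 7
  d = 5 + 15
  x = 8 - 15
  return 15
After constant-fold (6 stmts):
  z = 5
  u = 15
  t = 8
  d = 20
  x = -7
  return 15
After dead-code-elim (1 stmts):
  return 15
Evaluate:
  z = 5  =>  z = 5
  u = 9 + 6  =>  u = 15
  t = u - 7  =>  t = 8
  d = 5 + u  =>  d = 20
  x = 8 - u  =>  x = -7
  return u = 15

Answer: 15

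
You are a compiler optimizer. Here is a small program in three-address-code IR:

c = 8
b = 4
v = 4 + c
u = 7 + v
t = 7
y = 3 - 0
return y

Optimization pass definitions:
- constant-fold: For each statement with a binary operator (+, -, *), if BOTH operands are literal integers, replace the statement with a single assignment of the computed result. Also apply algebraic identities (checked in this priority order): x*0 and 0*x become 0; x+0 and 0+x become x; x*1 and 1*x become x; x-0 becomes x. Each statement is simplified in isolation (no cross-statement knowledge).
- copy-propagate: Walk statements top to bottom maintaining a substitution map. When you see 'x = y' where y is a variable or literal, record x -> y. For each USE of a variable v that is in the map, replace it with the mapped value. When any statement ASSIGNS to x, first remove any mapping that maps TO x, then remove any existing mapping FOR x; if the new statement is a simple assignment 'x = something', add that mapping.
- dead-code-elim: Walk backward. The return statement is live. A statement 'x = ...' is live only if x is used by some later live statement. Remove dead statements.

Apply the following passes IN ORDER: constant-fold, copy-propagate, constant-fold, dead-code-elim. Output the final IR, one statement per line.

Answer: return 3

Derivation:
Initial IR:
  c = 8
  b = 4
  v = 4 + c
  u = 7 + v
  t = 7
  y = 3 - 0
  return y
After constant-fold (7 stmts):
  c = 8
  b = 4
  v = 4 + c
  u = 7 + v
  t = 7
  y = 3
  return y
After copy-propagate (7 stmts):
  c = 8
  b = 4
  v = 4 + 8
  u = 7 + v
  t = 7
  y = 3
  return 3
After constant-fold (7 stmts):
  c = 8
  b = 4
  v = 12
  u = 7 + v
  t = 7
  y = 3
  return 3
After dead-code-elim (1 stmts):
  return 3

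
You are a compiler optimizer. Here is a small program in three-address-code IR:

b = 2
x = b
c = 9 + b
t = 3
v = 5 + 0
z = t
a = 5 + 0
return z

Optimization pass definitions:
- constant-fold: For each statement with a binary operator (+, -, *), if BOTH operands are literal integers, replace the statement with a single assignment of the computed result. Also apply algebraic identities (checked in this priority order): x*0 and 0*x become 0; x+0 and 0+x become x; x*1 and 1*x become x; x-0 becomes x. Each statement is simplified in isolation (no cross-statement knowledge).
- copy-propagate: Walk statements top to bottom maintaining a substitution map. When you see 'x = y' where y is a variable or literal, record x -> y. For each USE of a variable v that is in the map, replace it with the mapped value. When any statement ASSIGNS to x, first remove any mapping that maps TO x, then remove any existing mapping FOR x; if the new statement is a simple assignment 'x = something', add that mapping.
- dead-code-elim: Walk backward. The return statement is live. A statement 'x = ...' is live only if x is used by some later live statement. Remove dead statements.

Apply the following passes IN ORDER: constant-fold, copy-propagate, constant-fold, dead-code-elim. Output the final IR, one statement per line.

Answer: return 3

Derivation:
Initial IR:
  b = 2
  x = b
  c = 9 + b
  t = 3
  v = 5 + 0
  z = t
  a = 5 + 0
  return z
After constant-fold (8 stmts):
  b = 2
  x = b
  c = 9 + b
  t = 3
  v = 5
  z = t
  a = 5
  return z
After copy-propagate (8 stmts):
  b = 2
  x = 2
  c = 9 + 2
  t = 3
  v = 5
  z = 3
  a = 5
  return 3
After constant-fold (8 stmts):
  b = 2
  x = 2
  c = 11
  t = 3
  v = 5
  z = 3
  a = 5
  return 3
After dead-code-elim (1 stmts):
  return 3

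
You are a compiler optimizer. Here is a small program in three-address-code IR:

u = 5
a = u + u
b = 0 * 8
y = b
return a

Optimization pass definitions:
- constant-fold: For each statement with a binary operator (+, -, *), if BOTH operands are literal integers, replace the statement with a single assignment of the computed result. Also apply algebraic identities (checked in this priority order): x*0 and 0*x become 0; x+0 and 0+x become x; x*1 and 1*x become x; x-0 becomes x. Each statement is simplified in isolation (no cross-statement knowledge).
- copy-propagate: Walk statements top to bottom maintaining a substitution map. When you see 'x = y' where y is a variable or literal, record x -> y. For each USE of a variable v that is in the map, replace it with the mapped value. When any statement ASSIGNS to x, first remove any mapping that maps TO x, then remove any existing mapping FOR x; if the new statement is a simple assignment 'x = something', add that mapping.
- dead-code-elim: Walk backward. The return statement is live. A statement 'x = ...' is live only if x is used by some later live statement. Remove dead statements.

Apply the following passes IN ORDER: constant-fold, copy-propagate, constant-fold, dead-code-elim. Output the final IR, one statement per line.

Initial IR:
  u = 5
  a = u + u
  b = 0 * 8
  y = b
  return a
After constant-fold (5 stmts):
  u = 5
  a = u + u
  b = 0
  y = b
  return a
After copy-propagate (5 stmts):
  u = 5
  a = 5 + 5
  b = 0
  y = 0
  return a
After constant-fold (5 stmts):
  u = 5
  a = 10
  b = 0
  y = 0
  return a
After dead-code-elim (2 stmts):
  a = 10
  return a

Answer: a = 10
return a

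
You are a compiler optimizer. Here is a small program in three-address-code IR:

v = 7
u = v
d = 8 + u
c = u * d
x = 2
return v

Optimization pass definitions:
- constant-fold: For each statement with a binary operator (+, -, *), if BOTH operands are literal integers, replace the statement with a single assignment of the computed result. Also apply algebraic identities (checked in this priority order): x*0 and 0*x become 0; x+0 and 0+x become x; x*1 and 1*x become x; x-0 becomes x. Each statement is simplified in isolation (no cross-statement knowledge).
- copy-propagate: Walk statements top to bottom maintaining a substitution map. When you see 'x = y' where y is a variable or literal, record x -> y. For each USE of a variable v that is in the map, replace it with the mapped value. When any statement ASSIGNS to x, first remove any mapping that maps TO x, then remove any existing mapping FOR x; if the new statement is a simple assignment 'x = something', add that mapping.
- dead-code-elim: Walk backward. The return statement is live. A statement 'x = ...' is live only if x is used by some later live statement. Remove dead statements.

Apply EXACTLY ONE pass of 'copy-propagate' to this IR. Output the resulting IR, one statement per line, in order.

Answer: v = 7
u = 7
d = 8 + 7
c = 7 * d
x = 2
return 7

Derivation:
Applying copy-propagate statement-by-statement:
  [1] v = 7  (unchanged)
  [2] u = v  -> u = 7
  [3] d = 8 + u  -> d = 8 + 7
  [4] c = u * d  -> c = 7 * d
  [5] x = 2  (unchanged)
  [6] return v  -> return 7
Result (6 stmts):
  v = 7
  u = 7
  d = 8 + 7
  c = 7 * d
  x = 2
  return 7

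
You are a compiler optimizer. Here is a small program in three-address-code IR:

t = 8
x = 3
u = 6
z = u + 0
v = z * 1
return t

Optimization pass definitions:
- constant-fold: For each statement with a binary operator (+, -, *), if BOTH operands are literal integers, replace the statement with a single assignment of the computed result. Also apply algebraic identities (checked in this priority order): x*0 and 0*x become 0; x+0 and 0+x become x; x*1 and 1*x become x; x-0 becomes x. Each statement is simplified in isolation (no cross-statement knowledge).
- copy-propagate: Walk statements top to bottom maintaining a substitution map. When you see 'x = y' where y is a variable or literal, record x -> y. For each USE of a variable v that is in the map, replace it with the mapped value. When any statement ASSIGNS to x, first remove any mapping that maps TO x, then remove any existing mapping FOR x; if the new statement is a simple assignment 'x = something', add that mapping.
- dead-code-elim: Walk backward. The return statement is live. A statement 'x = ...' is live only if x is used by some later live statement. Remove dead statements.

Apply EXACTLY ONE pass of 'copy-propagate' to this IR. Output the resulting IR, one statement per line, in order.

Applying copy-propagate statement-by-statement:
  [1] t = 8  (unchanged)
  [2] x = 3  (unchanged)
  [3] u = 6  (unchanged)
  [4] z = u + 0  -> z = 6 + 0
  [5] v = z * 1  (unchanged)
  [6] return t  -> return 8
Result (6 stmts):
  t = 8
  x = 3
  u = 6
  z = 6 + 0
  v = z * 1
  return 8

Answer: t = 8
x = 3
u = 6
z = 6 + 0
v = z * 1
return 8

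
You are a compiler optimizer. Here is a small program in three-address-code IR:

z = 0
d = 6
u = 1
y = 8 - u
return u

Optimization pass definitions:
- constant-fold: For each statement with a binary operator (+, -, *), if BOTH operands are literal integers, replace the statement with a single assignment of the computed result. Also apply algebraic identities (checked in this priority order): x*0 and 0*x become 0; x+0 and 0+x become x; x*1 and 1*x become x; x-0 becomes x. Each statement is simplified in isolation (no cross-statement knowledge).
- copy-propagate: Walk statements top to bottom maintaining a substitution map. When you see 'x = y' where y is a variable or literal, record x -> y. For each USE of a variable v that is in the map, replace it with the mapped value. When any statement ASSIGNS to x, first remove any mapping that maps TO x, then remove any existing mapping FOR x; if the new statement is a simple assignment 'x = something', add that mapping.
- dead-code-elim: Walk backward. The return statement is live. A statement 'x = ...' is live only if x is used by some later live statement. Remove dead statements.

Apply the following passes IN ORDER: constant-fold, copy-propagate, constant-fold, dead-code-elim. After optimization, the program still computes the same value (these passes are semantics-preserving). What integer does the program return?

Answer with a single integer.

Answer: 1

Derivation:
Initial IR:
  z = 0
  d = 6
  u = 1
  y = 8 - u
  return u
After constant-fold (5 stmts):
  z = 0
  d = 6
  u = 1
  y = 8 - u
  return u
After copy-propagate (5 stmts):
  z = 0
  d = 6
  u = 1
  y = 8 - 1
  return 1
After constant-fold (5 stmts):
  z = 0
  d = 6
  u = 1
  y = 7
  return 1
After dead-code-elim (1 stmts):
  return 1
Evaluate:
  z = 0  =>  z = 0
  d = 6  =>  d = 6
  u = 1  =>  u = 1
  y = 8 - u  =>  y = 7
  return u = 1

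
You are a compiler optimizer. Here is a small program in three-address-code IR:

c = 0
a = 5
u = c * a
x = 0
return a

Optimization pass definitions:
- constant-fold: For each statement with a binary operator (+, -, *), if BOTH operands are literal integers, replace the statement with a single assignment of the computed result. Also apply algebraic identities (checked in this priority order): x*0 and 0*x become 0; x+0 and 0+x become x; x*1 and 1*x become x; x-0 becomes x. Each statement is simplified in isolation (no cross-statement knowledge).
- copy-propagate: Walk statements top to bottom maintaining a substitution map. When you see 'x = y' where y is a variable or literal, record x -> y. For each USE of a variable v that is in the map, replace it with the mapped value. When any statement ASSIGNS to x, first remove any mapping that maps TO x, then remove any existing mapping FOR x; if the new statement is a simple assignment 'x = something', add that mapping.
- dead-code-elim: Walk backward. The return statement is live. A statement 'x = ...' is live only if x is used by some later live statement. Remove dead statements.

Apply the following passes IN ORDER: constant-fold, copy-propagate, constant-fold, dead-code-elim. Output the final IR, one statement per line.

Answer: return 5

Derivation:
Initial IR:
  c = 0
  a = 5
  u = c * a
  x = 0
  return a
After constant-fold (5 stmts):
  c = 0
  a = 5
  u = c * a
  x = 0
  return a
After copy-propagate (5 stmts):
  c = 0
  a = 5
  u = 0 * 5
  x = 0
  return 5
After constant-fold (5 stmts):
  c = 0
  a = 5
  u = 0
  x = 0
  return 5
After dead-code-elim (1 stmts):
  return 5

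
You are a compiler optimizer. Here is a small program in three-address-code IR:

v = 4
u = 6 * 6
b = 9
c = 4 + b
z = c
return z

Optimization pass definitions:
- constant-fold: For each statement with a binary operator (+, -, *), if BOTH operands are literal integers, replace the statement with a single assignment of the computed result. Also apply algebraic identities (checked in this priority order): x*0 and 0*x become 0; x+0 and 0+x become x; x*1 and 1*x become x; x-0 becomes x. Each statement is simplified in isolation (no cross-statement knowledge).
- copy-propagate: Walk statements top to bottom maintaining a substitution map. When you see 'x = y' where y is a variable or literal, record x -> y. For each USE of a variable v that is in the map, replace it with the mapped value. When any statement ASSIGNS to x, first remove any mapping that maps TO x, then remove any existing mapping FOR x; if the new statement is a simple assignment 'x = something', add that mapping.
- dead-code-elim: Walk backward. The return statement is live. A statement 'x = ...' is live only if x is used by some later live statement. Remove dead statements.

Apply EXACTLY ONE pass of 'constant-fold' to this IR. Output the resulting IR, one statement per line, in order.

Answer: v = 4
u = 36
b = 9
c = 4 + b
z = c
return z

Derivation:
Applying constant-fold statement-by-statement:
  [1] v = 4  (unchanged)
  [2] u = 6 * 6  -> u = 36
  [3] b = 9  (unchanged)
  [4] c = 4 + b  (unchanged)
  [5] z = c  (unchanged)
  [6] return z  (unchanged)
Result (6 stmts):
  v = 4
  u = 36
  b = 9
  c = 4 + b
  z = c
  return z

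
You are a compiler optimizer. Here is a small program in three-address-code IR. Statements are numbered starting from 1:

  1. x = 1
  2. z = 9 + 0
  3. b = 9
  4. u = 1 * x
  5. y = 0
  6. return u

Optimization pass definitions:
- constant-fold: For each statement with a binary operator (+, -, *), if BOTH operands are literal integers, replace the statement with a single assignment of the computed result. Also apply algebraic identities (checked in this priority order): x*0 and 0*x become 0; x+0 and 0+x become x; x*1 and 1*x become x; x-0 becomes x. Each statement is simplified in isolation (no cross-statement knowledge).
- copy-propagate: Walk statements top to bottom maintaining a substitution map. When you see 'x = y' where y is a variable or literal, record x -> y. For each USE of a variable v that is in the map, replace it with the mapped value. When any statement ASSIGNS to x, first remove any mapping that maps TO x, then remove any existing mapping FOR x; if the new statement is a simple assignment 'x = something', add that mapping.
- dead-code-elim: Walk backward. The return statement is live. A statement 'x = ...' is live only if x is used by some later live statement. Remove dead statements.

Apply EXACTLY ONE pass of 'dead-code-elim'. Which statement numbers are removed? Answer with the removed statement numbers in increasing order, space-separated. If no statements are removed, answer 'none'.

Backward liveness scan:
Stmt 1 'x = 1': KEEP (x is live); live-in = []
Stmt 2 'z = 9 + 0': DEAD (z not in live set ['x'])
Stmt 3 'b = 9': DEAD (b not in live set ['x'])
Stmt 4 'u = 1 * x': KEEP (u is live); live-in = ['x']
Stmt 5 'y = 0': DEAD (y not in live set ['u'])
Stmt 6 'return u': KEEP (return); live-in = ['u']
Removed statement numbers: [2, 3, 5]
Surviving IR:
  x = 1
  u = 1 * x
  return u

Answer: 2 3 5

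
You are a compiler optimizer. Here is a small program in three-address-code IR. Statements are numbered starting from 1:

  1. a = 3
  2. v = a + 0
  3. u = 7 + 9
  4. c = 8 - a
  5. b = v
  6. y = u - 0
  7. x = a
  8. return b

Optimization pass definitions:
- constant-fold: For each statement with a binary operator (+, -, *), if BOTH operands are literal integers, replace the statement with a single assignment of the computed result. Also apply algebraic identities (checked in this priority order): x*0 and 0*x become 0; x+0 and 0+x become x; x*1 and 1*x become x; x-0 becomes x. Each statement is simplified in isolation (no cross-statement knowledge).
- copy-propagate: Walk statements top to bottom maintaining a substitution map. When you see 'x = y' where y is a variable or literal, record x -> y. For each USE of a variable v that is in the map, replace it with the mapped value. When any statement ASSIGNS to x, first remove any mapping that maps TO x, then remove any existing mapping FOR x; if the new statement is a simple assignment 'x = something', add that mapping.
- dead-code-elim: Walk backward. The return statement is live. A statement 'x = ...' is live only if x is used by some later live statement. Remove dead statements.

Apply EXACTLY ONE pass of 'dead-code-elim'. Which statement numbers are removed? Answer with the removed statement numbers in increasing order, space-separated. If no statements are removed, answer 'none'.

Answer: 3 4 6 7

Derivation:
Backward liveness scan:
Stmt 1 'a = 3': KEEP (a is live); live-in = []
Stmt 2 'v = a + 0': KEEP (v is live); live-in = ['a']
Stmt 3 'u = 7 + 9': DEAD (u not in live set ['v'])
Stmt 4 'c = 8 - a': DEAD (c not in live set ['v'])
Stmt 5 'b = v': KEEP (b is live); live-in = ['v']
Stmt 6 'y = u - 0': DEAD (y not in live set ['b'])
Stmt 7 'x = a': DEAD (x not in live set ['b'])
Stmt 8 'return b': KEEP (return); live-in = ['b']
Removed statement numbers: [3, 4, 6, 7]
Surviving IR:
  a = 3
  v = a + 0
  b = v
  return b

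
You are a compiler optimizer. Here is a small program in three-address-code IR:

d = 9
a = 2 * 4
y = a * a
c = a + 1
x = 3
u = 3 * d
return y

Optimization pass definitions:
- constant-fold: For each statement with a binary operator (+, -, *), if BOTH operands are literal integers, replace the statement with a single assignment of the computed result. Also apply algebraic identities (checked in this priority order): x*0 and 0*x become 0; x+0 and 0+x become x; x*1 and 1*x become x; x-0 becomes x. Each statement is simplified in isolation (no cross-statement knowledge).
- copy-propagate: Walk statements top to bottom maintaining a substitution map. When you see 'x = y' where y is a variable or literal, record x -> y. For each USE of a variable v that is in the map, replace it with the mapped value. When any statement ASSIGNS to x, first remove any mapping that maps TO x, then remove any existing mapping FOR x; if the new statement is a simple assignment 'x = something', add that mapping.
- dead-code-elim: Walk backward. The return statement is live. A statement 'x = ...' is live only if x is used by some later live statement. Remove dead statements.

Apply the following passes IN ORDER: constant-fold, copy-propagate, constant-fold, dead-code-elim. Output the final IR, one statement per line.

Answer: y = 64
return y

Derivation:
Initial IR:
  d = 9
  a = 2 * 4
  y = a * a
  c = a + 1
  x = 3
  u = 3 * d
  return y
After constant-fold (7 stmts):
  d = 9
  a = 8
  y = a * a
  c = a + 1
  x = 3
  u = 3 * d
  return y
After copy-propagate (7 stmts):
  d = 9
  a = 8
  y = 8 * 8
  c = 8 + 1
  x = 3
  u = 3 * 9
  return y
After constant-fold (7 stmts):
  d = 9
  a = 8
  y = 64
  c = 9
  x = 3
  u = 27
  return y
After dead-code-elim (2 stmts):
  y = 64
  return y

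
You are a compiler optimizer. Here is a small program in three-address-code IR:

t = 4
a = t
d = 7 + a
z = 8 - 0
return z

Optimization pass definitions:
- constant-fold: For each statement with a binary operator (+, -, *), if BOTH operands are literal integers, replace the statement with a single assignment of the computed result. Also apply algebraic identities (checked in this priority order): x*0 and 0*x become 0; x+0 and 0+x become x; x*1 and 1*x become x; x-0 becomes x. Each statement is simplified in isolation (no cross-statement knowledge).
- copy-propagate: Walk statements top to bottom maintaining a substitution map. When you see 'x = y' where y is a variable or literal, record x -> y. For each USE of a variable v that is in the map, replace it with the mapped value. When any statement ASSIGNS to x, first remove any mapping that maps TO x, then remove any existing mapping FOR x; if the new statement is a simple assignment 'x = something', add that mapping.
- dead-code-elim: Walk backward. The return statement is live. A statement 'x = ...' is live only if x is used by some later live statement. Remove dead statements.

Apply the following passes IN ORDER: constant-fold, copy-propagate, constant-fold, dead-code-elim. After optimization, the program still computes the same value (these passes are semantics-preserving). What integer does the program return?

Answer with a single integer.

Initial IR:
  t = 4
  a = t
  d = 7 + a
  z = 8 - 0
  return z
After constant-fold (5 stmts):
  t = 4
  a = t
  d = 7 + a
  z = 8
  return z
After copy-propagate (5 stmts):
  t = 4
  a = 4
  d = 7 + 4
  z = 8
  return 8
After constant-fold (5 stmts):
  t = 4
  a = 4
  d = 11
  z = 8
  return 8
After dead-code-elim (1 stmts):
  return 8
Evaluate:
  t = 4  =>  t = 4
  a = t  =>  a = 4
  d = 7 + a  =>  d = 11
  z = 8 - 0  =>  z = 8
  return z = 8

Answer: 8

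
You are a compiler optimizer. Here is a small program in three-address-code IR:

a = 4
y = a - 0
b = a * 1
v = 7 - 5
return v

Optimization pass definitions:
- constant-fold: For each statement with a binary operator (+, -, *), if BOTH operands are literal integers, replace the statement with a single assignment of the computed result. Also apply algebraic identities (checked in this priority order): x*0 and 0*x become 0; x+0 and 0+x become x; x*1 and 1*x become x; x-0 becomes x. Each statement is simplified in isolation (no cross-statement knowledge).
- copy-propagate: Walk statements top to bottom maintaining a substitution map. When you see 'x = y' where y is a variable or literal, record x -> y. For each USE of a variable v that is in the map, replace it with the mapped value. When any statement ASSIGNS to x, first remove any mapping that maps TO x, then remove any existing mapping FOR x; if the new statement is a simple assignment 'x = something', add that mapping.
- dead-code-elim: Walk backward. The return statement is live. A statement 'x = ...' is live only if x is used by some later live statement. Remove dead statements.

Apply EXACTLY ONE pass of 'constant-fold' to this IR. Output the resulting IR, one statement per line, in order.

Answer: a = 4
y = a
b = a
v = 2
return v

Derivation:
Applying constant-fold statement-by-statement:
  [1] a = 4  (unchanged)
  [2] y = a - 0  -> y = a
  [3] b = a * 1  -> b = a
  [4] v = 7 - 5  -> v = 2
  [5] return v  (unchanged)
Result (5 stmts):
  a = 4
  y = a
  b = a
  v = 2
  return v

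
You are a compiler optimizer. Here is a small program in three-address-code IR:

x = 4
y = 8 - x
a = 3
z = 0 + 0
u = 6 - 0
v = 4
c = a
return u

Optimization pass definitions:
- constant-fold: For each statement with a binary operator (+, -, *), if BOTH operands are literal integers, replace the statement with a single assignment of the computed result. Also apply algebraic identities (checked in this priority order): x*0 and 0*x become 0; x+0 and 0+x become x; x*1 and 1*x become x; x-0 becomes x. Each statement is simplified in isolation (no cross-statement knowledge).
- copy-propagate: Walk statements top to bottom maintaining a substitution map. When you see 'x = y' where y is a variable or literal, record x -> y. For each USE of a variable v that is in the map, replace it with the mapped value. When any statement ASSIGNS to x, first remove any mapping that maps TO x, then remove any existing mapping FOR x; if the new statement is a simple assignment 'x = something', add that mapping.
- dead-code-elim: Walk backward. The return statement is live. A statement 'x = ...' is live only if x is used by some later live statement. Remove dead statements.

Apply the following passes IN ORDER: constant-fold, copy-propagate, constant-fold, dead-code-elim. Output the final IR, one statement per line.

Answer: return 6

Derivation:
Initial IR:
  x = 4
  y = 8 - x
  a = 3
  z = 0 + 0
  u = 6 - 0
  v = 4
  c = a
  return u
After constant-fold (8 stmts):
  x = 4
  y = 8 - x
  a = 3
  z = 0
  u = 6
  v = 4
  c = a
  return u
After copy-propagate (8 stmts):
  x = 4
  y = 8 - 4
  a = 3
  z = 0
  u = 6
  v = 4
  c = 3
  return 6
After constant-fold (8 stmts):
  x = 4
  y = 4
  a = 3
  z = 0
  u = 6
  v = 4
  c = 3
  return 6
After dead-code-elim (1 stmts):
  return 6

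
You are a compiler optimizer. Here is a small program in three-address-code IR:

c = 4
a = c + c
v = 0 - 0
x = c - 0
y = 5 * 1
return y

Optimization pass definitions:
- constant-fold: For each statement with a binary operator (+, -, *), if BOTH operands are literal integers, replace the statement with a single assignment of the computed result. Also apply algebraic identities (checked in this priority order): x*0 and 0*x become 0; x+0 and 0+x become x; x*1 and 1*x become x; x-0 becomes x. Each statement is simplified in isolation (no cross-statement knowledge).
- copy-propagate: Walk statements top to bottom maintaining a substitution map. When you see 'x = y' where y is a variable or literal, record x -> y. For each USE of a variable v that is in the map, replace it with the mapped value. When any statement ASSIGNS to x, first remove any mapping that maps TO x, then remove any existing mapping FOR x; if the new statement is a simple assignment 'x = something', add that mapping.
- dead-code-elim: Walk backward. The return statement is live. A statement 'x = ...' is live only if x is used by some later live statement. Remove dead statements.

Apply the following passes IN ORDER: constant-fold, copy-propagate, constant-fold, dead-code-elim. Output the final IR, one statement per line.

Initial IR:
  c = 4
  a = c + c
  v = 0 - 0
  x = c - 0
  y = 5 * 1
  return y
After constant-fold (6 stmts):
  c = 4
  a = c + c
  v = 0
  x = c
  y = 5
  return y
After copy-propagate (6 stmts):
  c = 4
  a = 4 + 4
  v = 0
  x = 4
  y = 5
  return 5
After constant-fold (6 stmts):
  c = 4
  a = 8
  v = 0
  x = 4
  y = 5
  return 5
After dead-code-elim (1 stmts):
  return 5

Answer: return 5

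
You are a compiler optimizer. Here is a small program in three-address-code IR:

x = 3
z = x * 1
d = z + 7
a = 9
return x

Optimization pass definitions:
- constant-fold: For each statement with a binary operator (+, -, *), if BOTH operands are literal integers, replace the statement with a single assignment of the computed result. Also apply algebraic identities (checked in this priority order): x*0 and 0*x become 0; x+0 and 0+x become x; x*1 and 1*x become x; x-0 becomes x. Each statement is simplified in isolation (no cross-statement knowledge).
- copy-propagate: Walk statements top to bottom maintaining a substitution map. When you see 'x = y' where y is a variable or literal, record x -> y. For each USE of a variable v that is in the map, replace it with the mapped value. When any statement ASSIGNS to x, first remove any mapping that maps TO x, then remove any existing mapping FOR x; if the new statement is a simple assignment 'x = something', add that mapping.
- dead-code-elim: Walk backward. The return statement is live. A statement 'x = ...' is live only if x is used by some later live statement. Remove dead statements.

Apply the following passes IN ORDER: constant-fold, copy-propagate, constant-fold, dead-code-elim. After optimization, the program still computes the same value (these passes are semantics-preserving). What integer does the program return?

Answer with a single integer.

Initial IR:
  x = 3
  z = x * 1
  d = z + 7
  a = 9
  return x
After constant-fold (5 stmts):
  x = 3
  z = x
  d = z + 7
  a = 9
  return x
After copy-propagate (5 stmts):
  x = 3
  z = 3
  d = 3 + 7
  a = 9
  return 3
After constant-fold (5 stmts):
  x = 3
  z = 3
  d = 10
  a = 9
  return 3
After dead-code-elim (1 stmts):
  return 3
Evaluate:
  x = 3  =>  x = 3
  z = x * 1  =>  z = 3
  d = z + 7  =>  d = 10
  a = 9  =>  a = 9
  return x = 3

Answer: 3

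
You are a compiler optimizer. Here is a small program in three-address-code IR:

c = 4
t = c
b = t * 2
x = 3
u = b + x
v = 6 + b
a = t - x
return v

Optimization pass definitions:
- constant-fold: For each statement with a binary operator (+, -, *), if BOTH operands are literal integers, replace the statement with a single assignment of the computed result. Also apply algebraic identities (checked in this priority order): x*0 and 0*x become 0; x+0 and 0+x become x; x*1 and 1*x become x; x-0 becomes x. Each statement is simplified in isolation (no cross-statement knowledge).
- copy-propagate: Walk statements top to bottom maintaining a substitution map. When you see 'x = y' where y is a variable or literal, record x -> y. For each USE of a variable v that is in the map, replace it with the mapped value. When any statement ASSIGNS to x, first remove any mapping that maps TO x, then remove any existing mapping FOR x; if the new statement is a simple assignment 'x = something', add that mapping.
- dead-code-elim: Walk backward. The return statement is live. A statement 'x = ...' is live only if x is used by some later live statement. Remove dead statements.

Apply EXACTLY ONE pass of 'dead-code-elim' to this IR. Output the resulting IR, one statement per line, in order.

Answer: c = 4
t = c
b = t * 2
v = 6 + b
return v

Derivation:
Applying dead-code-elim statement-by-statement:
  [8] return v  -> KEEP (return); live=['v']
  [7] a = t - x  -> DEAD (a not live)
  [6] v = 6 + b  -> KEEP; live=['b']
  [5] u = b + x  -> DEAD (u not live)
  [4] x = 3  -> DEAD (x not live)
  [3] b = t * 2  -> KEEP; live=['t']
  [2] t = c  -> KEEP; live=['c']
  [1] c = 4  -> KEEP; live=[]
Result (5 stmts):
  c = 4
  t = c
  b = t * 2
  v = 6 + b
  return v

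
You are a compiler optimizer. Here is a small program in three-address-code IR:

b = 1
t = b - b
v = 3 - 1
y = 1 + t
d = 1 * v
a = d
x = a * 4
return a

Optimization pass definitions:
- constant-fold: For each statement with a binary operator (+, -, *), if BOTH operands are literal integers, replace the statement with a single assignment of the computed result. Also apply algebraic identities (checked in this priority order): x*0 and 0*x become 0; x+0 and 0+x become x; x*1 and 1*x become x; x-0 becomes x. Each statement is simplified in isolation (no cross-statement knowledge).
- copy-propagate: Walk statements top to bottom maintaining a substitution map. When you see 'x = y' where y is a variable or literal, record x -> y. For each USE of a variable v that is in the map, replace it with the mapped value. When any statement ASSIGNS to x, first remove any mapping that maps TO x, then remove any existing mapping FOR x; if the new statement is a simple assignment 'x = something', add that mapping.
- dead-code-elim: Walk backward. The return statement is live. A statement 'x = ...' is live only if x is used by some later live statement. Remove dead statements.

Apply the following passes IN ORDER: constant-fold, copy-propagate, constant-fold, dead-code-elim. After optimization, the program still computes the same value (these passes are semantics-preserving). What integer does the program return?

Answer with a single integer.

Initial IR:
  b = 1
  t = b - b
  v = 3 - 1
  y = 1 + t
  d = 1 * v
  a = d
  x = a * 4
  return a
After constant-fold (8 stmts):
  b = 1
  t = b - b
  v = 2
  y = 1 + t
  d = v
  a = d
  x = a * 4
  return a
After copy-propagate (8 stmts):
  b = 1
  t = 1 - 1
  v = 2
  y = 1 + t
  d = 2
  a = 2
  x = 2 * 4
  return 2
After constant-fold (8 stmts):
  b = 1
  t = 0
  v = 2
  y = 1 + t
  d = 2
  a = 2
  x = 8
  return 2
After dead-code-elim (1 stmts):
  return 2
Evaluate:
  b = 1  =>  b = 1
  t = b - b  =>  t = 0
  v = 3 - 1  =>  v = 2
  y = 1 + t  =>  y = 1
  d = 1 * v  =>  d = 2
  a = d  =>  a = 2
  x = a * 4  =>  x = 8
  return a = 2

Answer: 2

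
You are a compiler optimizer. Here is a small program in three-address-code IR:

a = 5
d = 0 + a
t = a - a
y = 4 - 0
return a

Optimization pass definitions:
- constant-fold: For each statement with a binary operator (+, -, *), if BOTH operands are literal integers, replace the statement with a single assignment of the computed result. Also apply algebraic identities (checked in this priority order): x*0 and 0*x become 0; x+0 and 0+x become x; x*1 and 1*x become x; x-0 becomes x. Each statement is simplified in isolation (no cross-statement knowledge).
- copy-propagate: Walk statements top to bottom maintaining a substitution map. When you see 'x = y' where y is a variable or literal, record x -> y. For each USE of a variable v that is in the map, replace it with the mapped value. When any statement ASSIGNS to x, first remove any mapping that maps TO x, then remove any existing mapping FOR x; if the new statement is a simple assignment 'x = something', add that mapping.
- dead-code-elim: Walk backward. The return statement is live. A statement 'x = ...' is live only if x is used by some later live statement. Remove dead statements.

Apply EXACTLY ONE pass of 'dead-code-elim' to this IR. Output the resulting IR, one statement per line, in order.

Applying dead-code-elim statement-by-statement:
  [5] return a  -> KEEP (return); live=['a']
  [4] y = 4 - 0  -> DEAD (y not live)
  [3] t = a - a  -> DEAD (t not live)
  [2] d = 0 + a  -> DEAD (d not live)
  [1] a = 5  -> KEEP; live=[]
Result (2 stmts):
  a = 5
  return a

Answer: a = 5
return a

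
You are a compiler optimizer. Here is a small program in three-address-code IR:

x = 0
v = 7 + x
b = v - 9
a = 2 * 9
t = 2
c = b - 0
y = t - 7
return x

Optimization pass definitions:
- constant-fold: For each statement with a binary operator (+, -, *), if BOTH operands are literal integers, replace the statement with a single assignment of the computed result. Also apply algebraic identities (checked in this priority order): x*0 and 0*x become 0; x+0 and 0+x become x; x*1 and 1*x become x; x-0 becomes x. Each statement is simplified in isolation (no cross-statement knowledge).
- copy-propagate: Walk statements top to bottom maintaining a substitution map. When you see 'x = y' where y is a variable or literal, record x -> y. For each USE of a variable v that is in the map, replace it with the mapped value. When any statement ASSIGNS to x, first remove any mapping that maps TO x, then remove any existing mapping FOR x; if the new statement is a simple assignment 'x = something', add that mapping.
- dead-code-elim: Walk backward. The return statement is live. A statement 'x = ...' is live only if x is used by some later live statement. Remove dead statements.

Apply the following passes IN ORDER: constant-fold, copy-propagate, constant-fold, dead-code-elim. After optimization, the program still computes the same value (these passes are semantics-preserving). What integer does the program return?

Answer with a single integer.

Initial IR:
  x = 0
  v = 7 + x
  b = v - 9
  a = 2 * 9
  t = 2
  c = b - 0
  y = t - 7
  return x
After constant-fold (8 stmts):
  x = 0
  v = 7 + x
  b = v - 9
  a = 18
  t = 2
  c = b
  y = t - 7
  return x
After copy-propagate (8 stmts):
  x = 0
  v = 7 + 0
  b = v - 9
  a = 18
  t = 2
  c = b
  y = 2 - 7
  return 0
After constant-fold (8 stmts):
  x = 0
  v = 7
  b = v - 9
  a = 18
  t = 2
  c = b
  y = -5
  return 0
After dead-code-elim (1 stmts):
  return 0
Evaluate:
  x = 0  =>  x = 0
  v = 7 + x  =>  v = 7
  b = v - 9  =>  b = -2
  a = 2 * 9  =>  a = 18
  t = 2  =>  t = 2
  c = b - 0  =>  c = -2
  y = t - 7  =>  y = -5
  return x = 0

Answer: 0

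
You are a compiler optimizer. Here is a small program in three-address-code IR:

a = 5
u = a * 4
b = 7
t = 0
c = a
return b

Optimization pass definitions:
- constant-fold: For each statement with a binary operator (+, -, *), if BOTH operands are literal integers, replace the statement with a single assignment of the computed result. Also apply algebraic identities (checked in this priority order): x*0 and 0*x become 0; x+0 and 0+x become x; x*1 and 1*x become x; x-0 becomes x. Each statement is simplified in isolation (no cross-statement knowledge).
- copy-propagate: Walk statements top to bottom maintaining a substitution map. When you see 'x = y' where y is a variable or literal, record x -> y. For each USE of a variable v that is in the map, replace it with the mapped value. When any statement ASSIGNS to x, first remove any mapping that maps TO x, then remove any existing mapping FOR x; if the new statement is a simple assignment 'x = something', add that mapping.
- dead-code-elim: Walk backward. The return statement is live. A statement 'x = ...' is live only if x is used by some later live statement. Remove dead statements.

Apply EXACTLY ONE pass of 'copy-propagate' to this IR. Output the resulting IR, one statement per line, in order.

Answer: a = 5
u = 5 * 4
b = 7
t = 0
c = 5
return 7

Derivation:
Applying copy-propagate statement-by-statement:
  [1] a = 5  (unchanged)
  [2] u = a * 4  -> u = 5 * 4
  [3] b = 7  (unchanged)
  [4] t = 0  (unchanged)
  [5] c = a  -> c = 5
  [6] return b  -> return 7
Result (6 stmts):
  a = 5
  u = 5 * 4
  b = 7
  t = 0
  c = 5
  return 7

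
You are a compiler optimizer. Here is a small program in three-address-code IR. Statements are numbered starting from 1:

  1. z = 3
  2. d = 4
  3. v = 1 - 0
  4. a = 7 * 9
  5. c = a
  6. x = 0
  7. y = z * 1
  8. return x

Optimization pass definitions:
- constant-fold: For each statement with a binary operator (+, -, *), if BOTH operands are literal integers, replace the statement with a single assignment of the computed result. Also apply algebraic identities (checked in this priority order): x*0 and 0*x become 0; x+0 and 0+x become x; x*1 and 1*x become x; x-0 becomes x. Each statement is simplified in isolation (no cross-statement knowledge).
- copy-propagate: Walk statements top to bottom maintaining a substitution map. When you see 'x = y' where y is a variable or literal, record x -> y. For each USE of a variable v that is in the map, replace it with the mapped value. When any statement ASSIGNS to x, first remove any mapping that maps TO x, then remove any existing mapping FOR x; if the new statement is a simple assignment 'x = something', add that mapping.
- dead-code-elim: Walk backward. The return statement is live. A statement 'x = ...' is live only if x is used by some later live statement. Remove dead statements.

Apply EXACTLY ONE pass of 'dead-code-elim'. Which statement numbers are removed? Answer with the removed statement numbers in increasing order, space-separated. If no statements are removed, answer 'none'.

Backward liveness scan:
Stmt 1 'z = 3': DEAD (z not in live set [])
Stmt 2 'd = 4': DEAD (d not in live set [])
Stmt 3 'v = 1 - 0': DEAD (v not in live set [])
Stmt 4 'a = 7 * 9': DEAD (a not in live set [])
Stmt 5 'c = a': DEAD (c not in live set [])
Stmt 6 'x = 0': KEEP (x is live); live-in = []
Stmt 7 'y = z * 1': DEAD (y not in live set ['x'])
Stmt 8 'return x': KEEP (return); live-in = ['x']
Removed statement numbers: [1, 2, 3, 4, 5, 7]
Surviving IR:
  x = 0
  return x

Answer: 1 2 3 4 5 7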